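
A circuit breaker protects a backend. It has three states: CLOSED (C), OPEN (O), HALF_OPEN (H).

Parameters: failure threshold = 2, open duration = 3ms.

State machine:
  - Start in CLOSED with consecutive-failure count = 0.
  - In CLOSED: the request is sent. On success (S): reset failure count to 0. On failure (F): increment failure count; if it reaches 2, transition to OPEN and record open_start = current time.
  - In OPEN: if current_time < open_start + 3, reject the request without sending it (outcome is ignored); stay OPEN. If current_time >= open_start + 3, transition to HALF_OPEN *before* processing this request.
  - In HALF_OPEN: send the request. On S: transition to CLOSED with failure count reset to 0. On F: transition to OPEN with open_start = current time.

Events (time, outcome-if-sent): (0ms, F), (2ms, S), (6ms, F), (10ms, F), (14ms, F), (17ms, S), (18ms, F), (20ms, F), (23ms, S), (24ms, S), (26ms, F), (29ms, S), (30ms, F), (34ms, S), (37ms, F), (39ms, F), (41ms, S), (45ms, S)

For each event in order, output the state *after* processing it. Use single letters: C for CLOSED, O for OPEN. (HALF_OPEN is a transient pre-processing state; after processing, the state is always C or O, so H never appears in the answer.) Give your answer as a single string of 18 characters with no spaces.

Answer: CCCOOCCOCCCCCCCOOC

Derivation:
State after each event:
  event#1 t=0ms outcome=F: state=CLOSED
  event#2 t=2ms outcome=S: state=CLOSED
  event#3 t=6ms outcome=F: state=CLOSED
  event#4 t=10ms outcome=F: state=OPEN
  event#5 t=14ms outcome=F: state=OPEN
  event#6 t=17ms outcome=S: state=CLOSED
  event#7 t=18ms outcome=F: state=CLOSED
  event#8 t=20ms outcome=F: state=OPEN
  event#9 t=23ms outcome=S: state=CLOSED
  event#10 t=24ms outcome=S: state=CLOSED
  event#11 t=26ms outcome=F: state=CLOSED
  event#12 t=29ms outcome=S: state=CLOSED
  event#13 t=30ms outcome=F: state=CLOSED
  event#14 t=34ms outcome=S: state=CLOSED
  event#15 t=37ms outcome=F: state=CLOSED
  event#16 t=39ms outcome=F: state=OPEN
  event#17 t=41ms outcome=S: state=OPEN
  event#18 t=45ms outcome=S: state=CLOSED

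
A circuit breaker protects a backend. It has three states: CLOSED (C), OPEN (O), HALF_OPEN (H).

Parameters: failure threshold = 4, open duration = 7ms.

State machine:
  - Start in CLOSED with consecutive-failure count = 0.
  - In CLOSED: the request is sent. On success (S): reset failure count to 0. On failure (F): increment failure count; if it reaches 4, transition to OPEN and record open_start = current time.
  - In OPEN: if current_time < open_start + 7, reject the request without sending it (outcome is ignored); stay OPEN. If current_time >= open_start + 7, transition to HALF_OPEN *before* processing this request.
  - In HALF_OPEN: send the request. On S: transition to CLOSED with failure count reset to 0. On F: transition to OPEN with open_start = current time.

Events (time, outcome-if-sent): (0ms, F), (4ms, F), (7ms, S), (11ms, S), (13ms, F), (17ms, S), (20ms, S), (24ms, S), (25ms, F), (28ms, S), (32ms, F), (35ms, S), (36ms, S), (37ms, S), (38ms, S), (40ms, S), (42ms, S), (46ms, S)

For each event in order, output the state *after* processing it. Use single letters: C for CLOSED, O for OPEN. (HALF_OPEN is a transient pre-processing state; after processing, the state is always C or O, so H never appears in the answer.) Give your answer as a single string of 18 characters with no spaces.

Answer: CCCCCCCCCCCCCCCCCC

Derivation:
State after each event:
  event#1 t=0ms outcome=F: state=CLOSED
  event#2 t=4ms outcome=F: state=CLOSED
  event#3 t=7ms outcome=S: state=CLOSED
  event#4 t=11ms outcome=S: state=CLOSED
  event#5 t=13ms outcome=F: state=CLOSED
  event#6 t=17ms outcome=S: state=CLOSED
  event#7 t=20ms outcome=S: state=CLOSED
  event#8 t=24ms outcome=S: state=CLOSED
  event#9 t=25ms outcome=F: state=CLOSED
  event#10 t=28ms outcome=S: state=CLOSED
  event#11 t=32ms outcome=F: state=CLOSED
  event#12 t=35ms outcome=S: state=CLOSED
  event#13 t=36ms outcome=S: state=CLOSED
  event#14 t=37ms outcome=S: state=CLOSED
  event#15 t=38ms outcome=S: state=CLOSED
  event#16 t=40ms outcome=S: state=CLOSED
  event#17 t=42ms outcome=S: state=CLOSED
  event#18 t=46ms outcome=S: state=CLOSED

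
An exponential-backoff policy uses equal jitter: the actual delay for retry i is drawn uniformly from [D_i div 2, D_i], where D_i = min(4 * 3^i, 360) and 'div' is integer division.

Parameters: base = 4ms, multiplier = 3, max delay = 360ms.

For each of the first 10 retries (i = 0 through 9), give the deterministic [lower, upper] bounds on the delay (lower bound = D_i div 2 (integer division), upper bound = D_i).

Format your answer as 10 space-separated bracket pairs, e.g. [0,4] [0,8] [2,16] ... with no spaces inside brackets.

Computing bounds per retry:
  i=0: D_i=min(4*3^0,360)=4, bounds=[2,4]
  i=1: D_i=min(4*3^1,360)=12, bounds=[6,12]
  i=2: D_i=min(4*3^2,360)=36, bounds=[18,36]
  i=3: D_i=min(4*3^3,360)=108, bounds=[54,108]
  i=4: D_i=min(4*3^4,360)=324, bounds=[162,324]
  i=5: D_i=min(4*3^5,360)=360, bounds=[180,360]
  i=6: D_i=min(4*3^6,360)=360, bounds=[180,360]
  i=7: D_i=min(4*3^7,360)=360, bounds=[180,360]
  i=8: D_i=min(4*3^8,360)=360, bounds=[180,360]
  i=9: D_i=min(4*3^9,360)=360, bounds=[180,360]

Answer: [2,4] [6,12] [18,36] [54,108] [162,324] [180,360] [180,360] [180,360] [180,360] [180,360]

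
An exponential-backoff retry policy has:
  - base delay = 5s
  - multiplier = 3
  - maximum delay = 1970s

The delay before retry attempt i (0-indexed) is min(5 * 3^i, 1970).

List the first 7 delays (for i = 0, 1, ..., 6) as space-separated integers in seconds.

Answer: 5 15 45 135 405 1215 1970

Derivation:
Computing each delay:
  i=0: min(5*3^0, 1970) = 5
  i=1: min(5*3^1, 1970) = 15
  i=2: min(5*3^2, 1970) = 45
  i=3: min(5*3^3, 1970) = 135
  i=4: min(5*3^4, 1970) = 405
  i=5: min(5*3^5, 1970) = 1215
  i=6: min(5*3^6, 1970) = 1970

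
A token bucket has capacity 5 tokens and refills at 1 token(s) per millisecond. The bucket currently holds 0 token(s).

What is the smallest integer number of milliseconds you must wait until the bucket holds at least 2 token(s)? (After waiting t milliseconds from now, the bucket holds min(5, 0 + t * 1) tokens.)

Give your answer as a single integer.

Answer: 2

Derivation:
Need 0 + t * 1 >= 2, so t >= 2/1.
Smallest integer t = ceil(2/1) = 2.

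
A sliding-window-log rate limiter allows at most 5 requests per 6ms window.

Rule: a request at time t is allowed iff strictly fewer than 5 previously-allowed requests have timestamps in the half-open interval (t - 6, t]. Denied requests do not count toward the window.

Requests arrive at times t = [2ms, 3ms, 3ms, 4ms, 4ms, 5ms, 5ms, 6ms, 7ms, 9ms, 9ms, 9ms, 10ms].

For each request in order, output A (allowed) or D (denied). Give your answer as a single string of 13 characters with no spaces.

Tracking allowed requests in the window:
  req#1 t=2ms: ALLOW
  req#2 t=3ms: ALLOW
  req#3 t=3ms: ALLOW
  req#4 t=4ms: ALLOW
  req#5 t=4ms: ALLOW
  req#6 t=5ms: DENY
  req#7 t=5ms: DENY
  req#8 t=6ms: DENY
  req#9 t=7ms: DENY
  req#10 t=9ms: ALLOW
  req#11 t=9ms: ALLOW
  req#12 t=9ms: ALLOW
  req#13 t=10ms: ALLOW

Answer: AAAAADDDDAAAA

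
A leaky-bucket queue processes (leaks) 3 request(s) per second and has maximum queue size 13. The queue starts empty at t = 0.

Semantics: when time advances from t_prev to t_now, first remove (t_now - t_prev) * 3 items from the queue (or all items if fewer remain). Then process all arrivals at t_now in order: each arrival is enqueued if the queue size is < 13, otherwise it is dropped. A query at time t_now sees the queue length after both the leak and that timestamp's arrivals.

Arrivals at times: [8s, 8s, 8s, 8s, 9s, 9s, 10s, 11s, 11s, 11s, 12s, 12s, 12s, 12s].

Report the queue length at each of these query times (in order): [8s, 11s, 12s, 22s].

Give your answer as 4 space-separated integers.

Queue lengths at query times:
  query t=8s: backlog = 4
  query t=11s: backlog = 3
  query t=12s: backlog = 4
  query t=22s: backlog = 0

Answer: 4 3 4 0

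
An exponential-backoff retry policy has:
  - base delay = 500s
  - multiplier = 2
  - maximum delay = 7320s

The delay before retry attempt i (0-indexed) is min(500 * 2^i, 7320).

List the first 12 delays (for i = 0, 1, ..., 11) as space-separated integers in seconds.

Computing each delay:
  i=0: min(500*2^0, 7320) = 500
  i=1: min(500*2^1, 7320) = 1000
  i=2: min(500*2^2, 7320) = 2000
  i=3: min(500*2^3, 7320) = 4000
  i=4: min(500*2^4, 7320) = 7320
  i=5: min(500*2^5, 7320) = 7320
  i=6: min(500*2^6, 7320) = 7320
  i=7: min(500*2^7, 7320) = 7320
  i=8: min(500*2^8, 7320) = 7320
  i=9: min(500*2^9, 7320) = 7320
  i=10: min(500*2^10, 7320) = 7320
  i=11: min(500*2^11, 7320) = 7320

Answer: 500 1000 2000 4000 7320 7320 7320 7320 7320 7320 7320 7320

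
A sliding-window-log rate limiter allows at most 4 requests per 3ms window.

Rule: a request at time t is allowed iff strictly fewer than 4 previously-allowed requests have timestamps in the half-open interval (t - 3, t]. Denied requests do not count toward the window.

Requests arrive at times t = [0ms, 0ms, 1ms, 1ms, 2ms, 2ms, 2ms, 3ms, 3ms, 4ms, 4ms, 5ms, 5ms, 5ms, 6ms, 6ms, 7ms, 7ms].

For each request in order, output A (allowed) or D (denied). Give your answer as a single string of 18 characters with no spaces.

Answer: AAAADDDAAAADDDAAAA

Derivation:
Tracking allowed requests in the window:
  req#1 t=0ms: ALLOW
  req#2 t=0ms: ALLOW
  req#3 t=1ms: ALLOW
  req#4 t=1ms: ALLOW
  req#5 t=2ms: DENY
  req#6 t=2ms: DENY
  req#7 t=2ms: DENY
  req#8 t=3ms: ALLOW
  req#9 t=3ms: ALLOW
  req#10 t=4ms: ALLOW
  req#11 t=4ms: ALLOW
  req#12 t=5ms: DENY
  req#13 t=5ms: DENY
  req#14 t=5ms: DENY
  req#15 t=6ms: ALLOW
  req#16 t=6ms: ALLOW
  req#17 t=7ms: ALLOW
  req#18 t=7ms: ALLOW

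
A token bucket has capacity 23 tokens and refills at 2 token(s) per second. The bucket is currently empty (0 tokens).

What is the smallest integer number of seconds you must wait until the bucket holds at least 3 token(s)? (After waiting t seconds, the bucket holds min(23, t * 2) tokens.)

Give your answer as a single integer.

Answer: 2

Derivation:
Need t * 2 >= 3, so t >= 3/2.
Smallest integer t = ceil(3/2) = 2.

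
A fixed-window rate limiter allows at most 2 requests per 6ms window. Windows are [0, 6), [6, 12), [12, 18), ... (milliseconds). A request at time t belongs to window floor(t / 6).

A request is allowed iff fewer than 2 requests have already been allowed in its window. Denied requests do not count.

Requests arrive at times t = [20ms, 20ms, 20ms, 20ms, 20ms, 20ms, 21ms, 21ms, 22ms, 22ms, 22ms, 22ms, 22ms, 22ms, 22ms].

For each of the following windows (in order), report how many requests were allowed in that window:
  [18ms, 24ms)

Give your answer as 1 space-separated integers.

Processing requests:
  req#1 t=20ms (window 3): ALLOW
  req#2 t=20ms (window 3): ALLOW
  req#3 t=20ms (window 3): DENY
  req#4 t=20ms (window 3): DENY
  req#5 t=20ms (window 3): DENY
  req#6 t=20ms (window 3): DENY
  req#7 t=21ms (window 3): DENY
  req#8 t=21ms (window 3): DENY
  req#9 t=22ms (window 3): DENY
  req#10 t=22ms (window 3): DENY
  req#11 t=22ms (window 3): DENY
  req#12 t=22ms (window 3): DENY
  req#13 t=22ms (window 3): DENY
  req#14 t=22ms (window 3): DENY
  req#15 t=22ms (window 3): DENY

Allowed counts by window: 2

Answer: 2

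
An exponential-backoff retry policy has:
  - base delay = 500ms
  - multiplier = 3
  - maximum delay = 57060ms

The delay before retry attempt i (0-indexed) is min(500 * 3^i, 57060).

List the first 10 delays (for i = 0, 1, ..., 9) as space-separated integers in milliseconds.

Computing each delay:
  i=0: min(500*3^0, 57060) = 500
  i=1: min(500*3^1, 57060) = 1500
  i=2: min(500*3^2, 57060) = 4500
  i=3: min(500*3^3, 57060) = 13500
  i=4: min(500*3^4, 57060) = 40500
  i=5: min(500*3^5, 57060) = 57060
  i=6: min(500*3^6, 57060) = 57060
  i=7: min(500*3^7, 57060) = 57060
  i=8: min(500*3^8, 57060) = 57060
  i=9: min(500*3^9, 57060) = 57060

Answer: 500 1500 4500 13500 40500 57060 57060 57060 57060 57060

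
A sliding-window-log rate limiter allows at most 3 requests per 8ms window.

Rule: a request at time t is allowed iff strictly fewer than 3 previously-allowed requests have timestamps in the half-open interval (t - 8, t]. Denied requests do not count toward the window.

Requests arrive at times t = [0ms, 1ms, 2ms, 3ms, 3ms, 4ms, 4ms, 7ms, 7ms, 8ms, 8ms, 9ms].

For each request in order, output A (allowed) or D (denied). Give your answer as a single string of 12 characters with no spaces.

Answer: AAADDDDDDADA

Derivation:
Tracking allowed requests in the window:
  req#1 t=0ms: ALLOW
  req#2 t=1ms: ALLOW
  req#3 t=2ms: ALLOW
  req#4 t=3ms: DENY
  req#5 t=3ms: DENY
  req#6 t=4ms: DENY
  req#7 t=4ms: DENY
  req#8 t=7ms: DENY
  req#9 t=7ms: DENY
  req#10 t=8ms: ALLOW
  req#11 t=8ms: DENY
  req#12 t=9ms: ALLOW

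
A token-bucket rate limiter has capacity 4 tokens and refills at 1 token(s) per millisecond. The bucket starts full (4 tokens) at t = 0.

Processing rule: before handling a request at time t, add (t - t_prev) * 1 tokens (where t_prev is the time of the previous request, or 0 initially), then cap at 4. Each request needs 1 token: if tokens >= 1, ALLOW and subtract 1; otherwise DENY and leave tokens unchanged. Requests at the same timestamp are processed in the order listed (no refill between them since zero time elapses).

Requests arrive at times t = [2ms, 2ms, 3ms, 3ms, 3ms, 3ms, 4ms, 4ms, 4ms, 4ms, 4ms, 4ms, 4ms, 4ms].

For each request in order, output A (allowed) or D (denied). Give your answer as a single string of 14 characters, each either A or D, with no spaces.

Simulating step by step:
  req#1 t=2ms: ALLOW
  req#2 t=2ms: ALLOW
  req#3 t=3ms: ALLOW
  req#4 t=3ms: ALLOW
  req#5 t=3ms: ALLOW
  req#6 t=3ms: DENY
  req#7 t=4ms: ALLOW
  req#8 t=4ms: DENY
  req#9 t=4ms: DENY
  req#10 t=4ms: DENY
  req#11 t=4ms: DENY
  req#12 t=4ms: DENY
  req#13 t=4ms: DENY
  req#14 t=4ms: DENY

Answer: AAAAADADDDDDDD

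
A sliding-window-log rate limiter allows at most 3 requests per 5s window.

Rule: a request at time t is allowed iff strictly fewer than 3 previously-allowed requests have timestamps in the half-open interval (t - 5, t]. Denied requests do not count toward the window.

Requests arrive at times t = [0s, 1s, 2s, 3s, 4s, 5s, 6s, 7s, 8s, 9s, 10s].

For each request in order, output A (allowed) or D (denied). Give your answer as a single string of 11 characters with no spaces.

Answer: AAADDAAADDA

Derivation:
Tracking allowed requests in the window:
  req#1 t=0s: ALLOW
  req#2 t=1s: ALLOW
  req#3 t=2s: ALLOW
  req#4 t=3s: DENY
  req#5 t=4s: DENY
  req#6 t=5s: ALLOW
  req#7 t=6s: ALLOW
  req#8 t=7s: ALLOW
  req#9 t=8s: DENY
  req#10 t=9s: DENY
  req#11 t=10s: ALLOW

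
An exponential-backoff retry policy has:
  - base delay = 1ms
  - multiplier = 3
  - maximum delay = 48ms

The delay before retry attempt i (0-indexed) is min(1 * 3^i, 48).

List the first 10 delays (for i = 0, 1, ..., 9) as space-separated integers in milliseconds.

Answer: 1 3 9 27 48 48 48 48 48 48

Derivation:
Computing each delay:
  i=0: min(1*3^0, 48) = 1
  i=1: min(1*3^1, 48) = 3
  i=2: min(1*3^2, 48) = 9
  i=3: min(1*3^3, 48) = 27
  i=4: min(1*3^4, 48) = 48
  i=5: min(1*3^5, 48) = 48
  i=6: min(1*3^6, 48) = 48
  i=7: min(1*3^7, 48) = 48
  i=8: min(1*3^8, 48) = 48
  i=9: min(1*3^9, 48) = 48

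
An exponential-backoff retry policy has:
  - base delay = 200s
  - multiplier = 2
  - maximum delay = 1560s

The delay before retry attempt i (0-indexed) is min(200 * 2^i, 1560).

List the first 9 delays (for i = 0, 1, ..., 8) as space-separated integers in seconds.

Answer: 200 400 800 1560 1560 1560 1560 1560 1560

Derivation:
Computing each delay:
  i=0: min(200*2^0, 1560) = 200
  i=1: min(200*2^1, 1560) = 400
  i=2: min(200*2^2, 1560) = 800
  i=3: min(200*2^3, 1560) = 1560
  i=4: min(200*2^4, 1560) = 1560
  i=5: min(200*2^5, 1560) = 1560
  i=6: min(200*2^6, 1560) = 1560
  i=7: min(200*2^7, 1560) = 1560
  i=8: min(200*2^8, 1560) = 1560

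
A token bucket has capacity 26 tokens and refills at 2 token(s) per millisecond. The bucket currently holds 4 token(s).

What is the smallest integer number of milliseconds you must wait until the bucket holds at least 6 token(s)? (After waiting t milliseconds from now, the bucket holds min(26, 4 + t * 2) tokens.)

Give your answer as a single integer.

Answer: 1

Derivation:
Need 4 + t * 2 >= 6, so t >= 2/2.
Smallest integer t = ceil(2/2) = 1.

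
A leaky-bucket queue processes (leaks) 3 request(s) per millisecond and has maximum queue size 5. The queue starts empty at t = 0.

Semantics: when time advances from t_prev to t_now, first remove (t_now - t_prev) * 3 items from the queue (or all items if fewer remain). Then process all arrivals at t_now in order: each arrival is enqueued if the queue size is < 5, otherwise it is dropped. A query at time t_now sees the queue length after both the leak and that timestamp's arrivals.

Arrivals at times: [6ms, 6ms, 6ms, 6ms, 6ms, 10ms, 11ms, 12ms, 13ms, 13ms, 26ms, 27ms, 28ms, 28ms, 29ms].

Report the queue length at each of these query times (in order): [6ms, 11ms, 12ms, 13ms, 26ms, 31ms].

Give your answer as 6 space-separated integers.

Answer: 5 1 1 2 1 0

Derivation:
Queue lengths at query times:
  query t=6ms: backlog = 5
  query t=11ms: backlog = 1
  query t=12ms: backlog = 1
  query t=13ms: backlog = 2
  query t=26ms: backlog = 1
  query t=31ms: backlog = 0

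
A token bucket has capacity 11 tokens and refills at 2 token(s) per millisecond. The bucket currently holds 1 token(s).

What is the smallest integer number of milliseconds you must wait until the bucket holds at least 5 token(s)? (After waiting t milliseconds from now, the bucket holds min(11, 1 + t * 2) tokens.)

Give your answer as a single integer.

Need 1 + t * 2 >= 5, so t >= 4/2.
Smallest integer t = ceil(4/2) = 2.

Answer: 2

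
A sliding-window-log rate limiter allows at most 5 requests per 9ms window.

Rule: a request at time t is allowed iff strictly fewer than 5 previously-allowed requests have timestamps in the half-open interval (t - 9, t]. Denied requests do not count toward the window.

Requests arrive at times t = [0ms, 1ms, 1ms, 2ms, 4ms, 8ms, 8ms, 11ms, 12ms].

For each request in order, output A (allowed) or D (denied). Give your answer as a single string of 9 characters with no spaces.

Answer: AAAAADDAA

Derivation:
Tracking allowed requests in the window:
  req#1 t=0ms: ALLOW
  req#2 t=1ms: ALLOW
  req#3 t=1ms: ALLOW
  req#4 t=2ms: ALLOW
  req#5 t=4ms: ALLOW
  req#6 t=8ms: DENY
  req#7 t=8ms: DENY
  req#8 t=11ms: ALLOW
  req#9 t=12ms: ALLOW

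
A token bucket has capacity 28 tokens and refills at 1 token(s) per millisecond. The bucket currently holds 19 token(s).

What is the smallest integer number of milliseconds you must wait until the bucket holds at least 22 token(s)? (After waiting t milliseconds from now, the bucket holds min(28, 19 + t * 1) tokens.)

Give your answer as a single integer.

Answer: 3

Derivation:
Need 19 + t * 1 >= 22, so t >= 3/1.
Smallest integer t = ceil(3/1) = 3.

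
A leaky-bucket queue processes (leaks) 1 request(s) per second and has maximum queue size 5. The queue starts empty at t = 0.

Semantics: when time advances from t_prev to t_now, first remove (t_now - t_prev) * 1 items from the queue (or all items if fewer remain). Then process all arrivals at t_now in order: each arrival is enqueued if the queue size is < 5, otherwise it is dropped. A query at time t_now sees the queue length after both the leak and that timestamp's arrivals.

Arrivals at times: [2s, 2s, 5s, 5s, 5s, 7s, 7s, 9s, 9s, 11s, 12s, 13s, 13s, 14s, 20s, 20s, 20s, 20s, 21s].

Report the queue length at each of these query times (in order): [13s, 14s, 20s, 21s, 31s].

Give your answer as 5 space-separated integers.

Answer: 3 3 4 4 0

Derivation:
Queue lengths at query times:
  query t=13s: backlog = 3
  query t=14s: backlog = 3
  query t=20s: backlog = 4
  query t=21s: backlog = 4
  query t=31s: backlog = 0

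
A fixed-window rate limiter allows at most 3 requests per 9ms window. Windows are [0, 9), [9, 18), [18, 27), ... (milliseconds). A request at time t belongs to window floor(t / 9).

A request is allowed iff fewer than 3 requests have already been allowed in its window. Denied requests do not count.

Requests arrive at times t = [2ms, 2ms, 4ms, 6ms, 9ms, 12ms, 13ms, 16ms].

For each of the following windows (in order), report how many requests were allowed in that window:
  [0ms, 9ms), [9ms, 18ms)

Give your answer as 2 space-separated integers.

Processing requests:
  req#1 t=2ms (window 0): ALLOW
  req#2 t=2ms (window 0): ALLOW
  req#3 t=4ms (window 0): ALLOW
  req#4 t=6ms (window 0): DENY
  req#5 t=9ms (window 1): ALLOW
  req#6 t=12ms (window 1): ALLOW
  req#7 t=13ms (window 1): ALLOW
  req#8 t=16ms (window 1): DENY

Allowed counts by window: 3 3

Answer: 3 3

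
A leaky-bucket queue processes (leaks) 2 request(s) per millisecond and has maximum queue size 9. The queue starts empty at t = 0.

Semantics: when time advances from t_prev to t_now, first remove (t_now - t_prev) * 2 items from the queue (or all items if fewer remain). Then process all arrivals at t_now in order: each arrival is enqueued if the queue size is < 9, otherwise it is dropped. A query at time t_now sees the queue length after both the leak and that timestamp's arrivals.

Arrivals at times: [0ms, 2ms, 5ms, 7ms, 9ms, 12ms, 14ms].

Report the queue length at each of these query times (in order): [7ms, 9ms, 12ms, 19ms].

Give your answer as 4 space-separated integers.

Answer: 1 1 1 0

Derivation:
Queue lengths at query times:
  query t=7ms: backlog = 1
  query t=9ms: backlog = 1
  query t=12ms: backlog = 1
  query t=19ms: backlog = 0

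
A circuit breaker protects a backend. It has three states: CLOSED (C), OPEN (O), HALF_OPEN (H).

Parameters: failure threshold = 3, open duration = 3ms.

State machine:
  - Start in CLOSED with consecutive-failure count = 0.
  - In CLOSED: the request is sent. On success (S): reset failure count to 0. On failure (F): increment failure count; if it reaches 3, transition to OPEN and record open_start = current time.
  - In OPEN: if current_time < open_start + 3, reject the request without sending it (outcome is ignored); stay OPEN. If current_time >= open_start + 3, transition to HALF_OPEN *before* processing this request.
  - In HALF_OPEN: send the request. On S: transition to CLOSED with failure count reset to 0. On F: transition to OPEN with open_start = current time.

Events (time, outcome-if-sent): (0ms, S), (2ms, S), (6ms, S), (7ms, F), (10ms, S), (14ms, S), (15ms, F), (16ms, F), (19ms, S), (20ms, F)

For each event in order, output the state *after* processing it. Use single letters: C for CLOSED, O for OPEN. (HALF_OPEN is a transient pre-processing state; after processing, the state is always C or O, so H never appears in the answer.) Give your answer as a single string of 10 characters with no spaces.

State after each event:
  event#1 t=0ms outcome=S: state=CLOSED
  event#2 t=2ms outcome=S: state=CLOSED
  event#3 t=6ms outcome=S: state=CLOSED
  event#4 t=7ms outcome=F: state=CLOSED
  event#5 t=10ms outcome=S: state=CLOSED
  event#6 t=14ms outcome=S: state=CLOSED
  event#7 t=15ms outcome=F: state=CLOSED
  event#8 t=16ms outcome=F: state=CLOSED
  event#9 t=19ms outcome=S: state=CLOSED
  event#10 t=20ms outcome=F: state=CLOSED

Answer: CCCCCCCCCC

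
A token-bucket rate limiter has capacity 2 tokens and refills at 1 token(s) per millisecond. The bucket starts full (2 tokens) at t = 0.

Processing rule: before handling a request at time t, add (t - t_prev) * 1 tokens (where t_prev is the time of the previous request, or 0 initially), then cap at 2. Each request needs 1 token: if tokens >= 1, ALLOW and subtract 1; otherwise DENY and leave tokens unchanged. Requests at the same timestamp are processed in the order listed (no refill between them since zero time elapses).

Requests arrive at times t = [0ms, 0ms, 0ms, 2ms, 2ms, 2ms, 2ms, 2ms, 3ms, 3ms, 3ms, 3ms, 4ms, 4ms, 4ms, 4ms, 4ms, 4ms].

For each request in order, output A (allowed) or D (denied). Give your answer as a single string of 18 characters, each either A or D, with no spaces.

Simulating step by step:
  req#1 t=0ms: ALLOW
  req#2 t=0ms: ALLOW
  req#3 t=0ms: DENY
  req#4 t=2ms: ALLOW
  req#5 t=2ms: ALLOW
  req#6 t=2ms: DENY
  req#7 t=2ms: DENY
  req#8 t=2ms: DENY
  req#9 t=3ms: ALLOW
  req#10 t=3ms: DENY
  req#11 t=3ms: DENY
  req#12 t=3ms: DENY
  req#13 t=4ms: ALLOW
  req#14 t=4ms: DENY
  req#15 t=4ms: DENY
  req#16 t=4ms: DENY
  req#17 t=4ms: DENY
  req#18 t=4ms: DENY

Answer: AADAADDDADDDADDDDD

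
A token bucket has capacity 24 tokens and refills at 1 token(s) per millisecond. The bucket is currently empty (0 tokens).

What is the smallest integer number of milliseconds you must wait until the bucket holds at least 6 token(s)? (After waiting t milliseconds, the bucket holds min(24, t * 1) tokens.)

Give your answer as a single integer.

Need t * 1 >= 6, so t >= 6/1.
Smallest integer t = ceil(6/1) = 6.

Answer: 6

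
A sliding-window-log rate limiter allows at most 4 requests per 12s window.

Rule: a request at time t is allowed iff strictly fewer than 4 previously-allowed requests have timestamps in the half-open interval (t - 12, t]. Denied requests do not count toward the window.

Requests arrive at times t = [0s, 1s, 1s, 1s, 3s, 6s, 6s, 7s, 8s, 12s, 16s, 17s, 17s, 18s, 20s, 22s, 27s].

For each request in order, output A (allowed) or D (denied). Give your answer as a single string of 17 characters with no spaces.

Tracking allowed requests in the window:
  req#1 t=0s: ALLOW
  req#2 t=1s: ALLOW
  req#3 t=1s: ALLOW
  req#4 t=1s: ALLOW
  req#5 t=3s: DENY
  req#6 t=6s: DENY
  req#7 t=6s: DENY
  req#8 t=7s: DENY
  req#9 t=8s: DENY
  req#10 t=12s: ALLOW
  req#11 t=16s: ALLOW
  req#12 t=17s: ALLOW
  req#13 t=17s: ALLOW
  req#14 t=18s: DENY
  req#15 t=20s: DENY
  req#16 t=22s: DENY
  req#17 t=27s: ALLOW

Answer: AAAADDDDDAAAADDDA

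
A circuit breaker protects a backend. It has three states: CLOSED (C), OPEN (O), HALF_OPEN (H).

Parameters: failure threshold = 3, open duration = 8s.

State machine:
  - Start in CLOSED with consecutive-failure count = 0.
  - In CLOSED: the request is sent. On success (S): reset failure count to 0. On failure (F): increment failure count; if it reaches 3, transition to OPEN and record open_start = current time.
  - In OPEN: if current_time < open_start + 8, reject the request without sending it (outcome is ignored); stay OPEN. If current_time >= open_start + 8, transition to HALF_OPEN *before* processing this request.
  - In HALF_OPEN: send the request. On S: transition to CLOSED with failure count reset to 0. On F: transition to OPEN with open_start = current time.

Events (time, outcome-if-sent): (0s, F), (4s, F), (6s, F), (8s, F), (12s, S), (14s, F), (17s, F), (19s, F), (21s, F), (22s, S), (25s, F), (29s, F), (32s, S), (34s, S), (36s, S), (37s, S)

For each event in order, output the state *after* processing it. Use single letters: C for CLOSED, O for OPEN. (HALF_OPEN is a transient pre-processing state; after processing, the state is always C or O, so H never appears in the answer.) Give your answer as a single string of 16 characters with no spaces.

Answer: CCOOOOOOOCCCCCCC

Derivation:
State after each event:
  event#1 t=0s outcome=F: state=CLOSED
  event#2 t=4s outcome=F: state=CLOSED
  event#3 t=6s outcome=F: state=OPEN
  event#4 t=8s outcome=F: state=OPEN
  event#5 t=12s outcome=S: state=OPEN
  event#6 t=14s outcome=F: state=OPEN
  event#7 t=17s outcome=F: state=OPEN
  event#8 t=19s outcome=F: state=OPEN
  event#9 t=21s outcome=F: state=OPEN
  event#10 t=22s outcome=S: state=CLOSED
  event#11 t=25s outcome=F: state=CLOSED
  event#12 t=29s outcome=F: state=CLOSED
  event#13 t=32s outcome=S: state=CLOSED
  event#14 t=34s outcome=S: state=CLOSED
  event#15 t=36s outcome=S: state=CLOSED
  event#16 t=37s outcome=S: state=CLOSED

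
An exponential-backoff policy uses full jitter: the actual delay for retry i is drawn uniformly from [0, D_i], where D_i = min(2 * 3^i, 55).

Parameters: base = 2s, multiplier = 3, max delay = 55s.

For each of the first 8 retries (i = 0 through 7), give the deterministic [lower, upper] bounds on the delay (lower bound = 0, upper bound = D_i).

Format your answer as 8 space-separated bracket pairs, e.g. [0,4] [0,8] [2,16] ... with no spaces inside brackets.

Computing bounds per retry:
  i=0: D_i=min(2*3^0,55)=2, bounds=[0,2]
  i=1: D_i=min(2*3^1,55)=6, bounds=[0,6]
  i=2: D_i=min(2*3^2,55)=18, bounds=[0,18]
  i=3: D_i=min(2*3^3,55)=54, bounds=[0,54]
  i=4: D_i=min(2*3^4,55)=55, bounds=[0,55]
  i=5: D_i=min(2*3^5,55)=55, bounds=[0,55]
  i=6: D_i=min(2*3^6,55)=55, bounds=[0,55]
  i=7: D_i=min(2*3^7,55)=55, bounds=[0,55]

Answer: [0,2] [0,6] [0,18] [0,54] [0,55] [0,55] [0,55] [0,55]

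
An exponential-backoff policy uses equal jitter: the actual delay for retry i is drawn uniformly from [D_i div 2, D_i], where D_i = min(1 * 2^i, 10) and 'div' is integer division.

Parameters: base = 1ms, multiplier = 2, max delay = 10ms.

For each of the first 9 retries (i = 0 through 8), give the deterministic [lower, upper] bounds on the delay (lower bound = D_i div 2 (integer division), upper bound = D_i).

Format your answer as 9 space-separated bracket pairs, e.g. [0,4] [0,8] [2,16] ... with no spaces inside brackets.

Computing bounds per retry:
  i=0: D_i=min(1*2^0,10)=1, bounds=[0,1]
  i=1: D_i=min(1*2^1,10)=2, bounds=[1,2]
  i=2: D_i=min(1*2^2,10)=4, bounds=[2,4]
  i=3: D_i=min(1*2^3,10)=8, bounds=[4,8]
  i=4: D_i=min(1*2^4,10)=10, bounds=[5,10]
  i=5: D_i=min(1*2^5,10)=10, bounds=[5,10]
  i=6: D_i=min(1*2^6,10)=10, bounds=[5,10]
  i=7: D_i=min(1*2^7,10)=10, bounds=[5,10]
  i=8: D_i=min(1*2^8,10)=10, bounds=[5,10]

Answer: [0,1] [1,2] [2,4] [4,8] [5,10] [5,10] [5,10] [5,10] [5,10]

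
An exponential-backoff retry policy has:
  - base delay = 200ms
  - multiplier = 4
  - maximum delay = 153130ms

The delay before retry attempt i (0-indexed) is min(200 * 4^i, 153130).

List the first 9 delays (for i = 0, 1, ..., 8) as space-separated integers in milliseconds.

Answer: 200 800 3200 12800 51200 153130 153130 153130 153130

Derivation:
Computing each delay:
  i=0: min(200*4^0, 153130) = 200
  i=1: min(200*4^1, 153130) = 800
  i=2: min(200*4^2, 153130) = 3200
  i=3: min(200*4^3, 153130) = 12800
  i=4: min(200*4^4, 153130) = 51200
  i=5: min(200*4^5, 153130) = 153130
  i=6: min(200*4^6, 153130) = 153130
  i=7: min(200*4^7, 153130) = 153130
  i=8: min(200*4^8, 153130) = 153130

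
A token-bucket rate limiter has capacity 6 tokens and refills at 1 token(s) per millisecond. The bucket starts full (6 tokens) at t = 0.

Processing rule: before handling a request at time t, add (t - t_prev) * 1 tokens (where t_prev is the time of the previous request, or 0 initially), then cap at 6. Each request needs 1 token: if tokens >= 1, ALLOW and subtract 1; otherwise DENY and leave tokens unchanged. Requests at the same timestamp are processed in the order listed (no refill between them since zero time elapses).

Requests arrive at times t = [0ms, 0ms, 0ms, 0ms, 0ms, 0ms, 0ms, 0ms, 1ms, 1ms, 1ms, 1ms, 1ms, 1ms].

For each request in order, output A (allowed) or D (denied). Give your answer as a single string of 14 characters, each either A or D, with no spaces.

Simulating step by step:
  req#1 t=0ms: ALLOW
  req#2 t=0ms: ALLOW
  req#3 t=0ms: ALLOW
  req#4 t=0ms: ALLOW
  req#5 t=0ms: ALLOW
  req#6 t=0ms: ALLOW
  req#7 t=0ms: DENY
  req#8 t=0ms: DENY
  req#9 t=1ms: ALLOW
  req#10 t=1ms: DENY
  req#11 t=1ms: DENY
  req#12 t=1ms: DENY
  req#13 t=1ms: DENY
  req#14 t=1ms: DENY

Answer: AAAAAADDADDDDD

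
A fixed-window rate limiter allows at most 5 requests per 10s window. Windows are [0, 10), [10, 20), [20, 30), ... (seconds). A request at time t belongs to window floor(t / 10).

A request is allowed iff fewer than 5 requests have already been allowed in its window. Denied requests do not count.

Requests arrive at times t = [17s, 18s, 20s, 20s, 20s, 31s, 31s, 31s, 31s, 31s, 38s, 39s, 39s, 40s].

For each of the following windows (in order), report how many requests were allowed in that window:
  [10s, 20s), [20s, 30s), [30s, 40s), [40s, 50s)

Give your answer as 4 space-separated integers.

Processing requests:
  req#1 t=17s (window 1): ALLOW
  req#2 t=18s (window 1): ALLOW
  req#3 t=20s (window 2): ALLOW
  req#4 t=20s (window 2): ALLOW
  req#5 t=20s (window 2): ALLOW
  req#6 t=31s (window 3): ALLOW
  req#7 t=31s (window 3): ALLOW
  req#8 t=31s (window 3): ALLOW
  req#9 t=31s (window 3): ALLOW
  req#10 t=31s (window 3): ALLOW
  req#11 t=38s (window 3): DENY
  req#12 t=39s (window 3): DENY
  req#13 t=39s (window 3): DENY
  req#14 t=40s (window 4): ALLOW

Allowed counts by window: 2 3 5 1

Answer: 2 3 5 1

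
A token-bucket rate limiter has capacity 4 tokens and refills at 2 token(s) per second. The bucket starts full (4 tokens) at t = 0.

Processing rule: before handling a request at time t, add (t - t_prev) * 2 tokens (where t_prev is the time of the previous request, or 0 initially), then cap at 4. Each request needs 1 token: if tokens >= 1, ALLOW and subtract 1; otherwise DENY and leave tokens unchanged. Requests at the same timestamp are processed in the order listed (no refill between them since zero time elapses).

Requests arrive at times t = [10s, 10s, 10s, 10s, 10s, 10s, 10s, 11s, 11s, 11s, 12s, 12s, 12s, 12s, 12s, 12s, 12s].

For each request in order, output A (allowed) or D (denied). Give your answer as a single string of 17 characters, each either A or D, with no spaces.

Simulating step by step:
  req#1 t=10s: ALLOW
  req#2 t=10s: ALLOW
  req#3 t=10s: ALLOW
  req#4 t=10s: ALLOW
  req#5 t=10s: DENY
  req#6 t=10s: DENY
  req#7 t=10s: DENY
  req#8 t=11s: ALLOW
  req#9 t=11s: ALLOW
  req#10 t=11s: DENY
  req#11 t=12s: ALLOW
  req#12 t=12s: ALLOW
  req#13 t=12s: DENY
  req#14 t=12s: DENY
  req#15 t=12s: DENY
  req#16 t=12s: DENY
  req#17 t=12s: DENY

Answer: AAAADDDAADAADDDDD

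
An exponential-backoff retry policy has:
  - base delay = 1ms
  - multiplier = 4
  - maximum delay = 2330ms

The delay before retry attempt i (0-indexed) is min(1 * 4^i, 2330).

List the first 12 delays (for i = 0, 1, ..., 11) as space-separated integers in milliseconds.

Answer: 1 4 16 64 256 1024 2330 2330 2330 2330 2330 2330

Derivation:
Computing each delay:
  i=0: min(1*4^0, 2330) = 1
  i=1: min(1*4^1, 2330) = 4
  i=2: min(1*4^2, 2330) = 16
  i=3: min(1*4^3, 2330) = 64
  i=4: min(1*4^4, 2330) = 256
  i=5: min(1*4^5, 2330) = 1024
  i=6: min(1*4^6, 2330) = 2330
  i=7: min(1*4^7, 2330) = 2330
  i=8: min(1*4^8, 2330) = 2330
  i=9: min(1*4^9, 2330) = 2330
  i=10: min(1*4^10, 2330) = 2330
  i=11: min(1*4^11, 2330) = 2330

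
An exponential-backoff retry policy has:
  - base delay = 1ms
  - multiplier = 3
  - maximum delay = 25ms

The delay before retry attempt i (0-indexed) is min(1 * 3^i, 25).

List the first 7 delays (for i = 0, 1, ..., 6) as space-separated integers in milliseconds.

Computing each delay:
  i=0: min(1*3^0, 25) = 1
  i=1: min(1*3^1, 25) = 3
  i=2: min(1*3^2, 25) = 9
  i=3: min(1*3^3, 25) = 25
  i=4: min(1*3^4, 25) = 25
  i=5: min(1*3^5, 25) = 25
  i=6: min(1*3^6, 25) = 25

Answer: 1 3 9 25 25 25 25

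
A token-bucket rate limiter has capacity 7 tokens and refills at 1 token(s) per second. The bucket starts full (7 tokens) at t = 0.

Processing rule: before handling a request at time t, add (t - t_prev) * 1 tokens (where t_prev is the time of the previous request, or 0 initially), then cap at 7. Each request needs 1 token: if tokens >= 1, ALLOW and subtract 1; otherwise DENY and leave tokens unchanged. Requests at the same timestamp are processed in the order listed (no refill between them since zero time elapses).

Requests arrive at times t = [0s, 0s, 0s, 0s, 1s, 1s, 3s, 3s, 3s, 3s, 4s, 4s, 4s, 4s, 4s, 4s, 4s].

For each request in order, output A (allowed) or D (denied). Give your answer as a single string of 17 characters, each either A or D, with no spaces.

Answer: AAAAAAAAAAADDDDDD

Derivation:
Simulating step by step:
  req#1 t=0s: ALLOW
  req#2 t=0s: ALLOW
  req#3 t=0s: ALLOW
  req#4 t=0s: ALLOW
  req#5 t=1s: ALLOW
  req#6 t=1s: ALLOW
  req#7 t=3s: ALLOW
  req#8 t=3s: ALLOW
  req#9 t=3s: ALLOW
  req#10 t=3s: ALLOW
  req#11 t=4s: ALLOW
  req#12 t=4s: DENY
  req#13 t=4s: DENY
  req#14 t=4s: DENY
  req#15 t=4s: DENY
  req#16 t=4s: DENY
  req#17 t=4s: DENY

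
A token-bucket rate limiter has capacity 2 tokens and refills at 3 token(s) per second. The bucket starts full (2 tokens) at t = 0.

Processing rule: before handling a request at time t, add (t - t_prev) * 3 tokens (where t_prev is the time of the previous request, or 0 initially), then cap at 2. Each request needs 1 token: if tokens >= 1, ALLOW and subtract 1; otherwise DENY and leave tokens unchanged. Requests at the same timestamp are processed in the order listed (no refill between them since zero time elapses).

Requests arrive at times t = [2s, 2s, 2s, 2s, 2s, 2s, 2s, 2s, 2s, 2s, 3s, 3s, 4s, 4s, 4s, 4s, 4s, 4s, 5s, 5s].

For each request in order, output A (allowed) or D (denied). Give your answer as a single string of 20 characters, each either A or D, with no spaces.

Simulating step by step:
  req#1 t=2s: ALLOW
  req#2 t=2s: ALLOW
  req#3 t=2s: DENY
  req#4 t=2s: DENY
  req#5 t=2s: DENY
  req#6 t=2s: DENY
  req#7 t=2s: DENY
  req#8 t=2s: DENY
  req#9 t=2s: DENY
  req#10 t=2s: DENY
  req#11 t=3s: ALLOW
  req#12 t=3s: ALLOW
  req#13 t=4s: ALLOW
  req#14 t=4s: ALLOW
  req#15 t=4s: DENY
  req#16 t=4s: DENY
  req#17 t=4s: DENY
  req#18 t=4s: DENY
  req#19 t=5s: ALLOW
  req#20 t=5s: ALLOW

Answer: AADDDDDDDDAAAADDDDAA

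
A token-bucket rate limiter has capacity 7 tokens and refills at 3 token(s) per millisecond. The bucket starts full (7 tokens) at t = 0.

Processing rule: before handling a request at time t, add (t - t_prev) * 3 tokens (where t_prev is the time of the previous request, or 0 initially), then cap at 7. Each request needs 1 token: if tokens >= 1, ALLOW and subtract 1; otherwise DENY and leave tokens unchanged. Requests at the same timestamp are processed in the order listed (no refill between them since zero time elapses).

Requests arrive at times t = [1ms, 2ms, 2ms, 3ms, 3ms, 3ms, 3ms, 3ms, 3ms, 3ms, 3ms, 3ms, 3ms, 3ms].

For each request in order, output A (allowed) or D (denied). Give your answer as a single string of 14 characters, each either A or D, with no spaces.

Simulating step by step:
  req#1 t=1ms: ALLOW
  req#2 t=2ms: ALLOW
  req#3 t=2ms: ALLOW
  req#4 t=3ms: ALLOW
  req#5 t=3ms: ALLOW
  req#6 t=3ms: ALLOW
  req#7 t=3ms: ALLOW
  req#8 t=3ms: ALLOW
  req#9 t=3ms: ALLOW
  req#10 t=3ms: ALLOW
  req#11 t=3ms: DENY
  req#12 t=3ms: DENY
  req#13 t=3ms: DENY
  req#14 t=3ms: DENY

Answer: AAAAAAAAAADDDD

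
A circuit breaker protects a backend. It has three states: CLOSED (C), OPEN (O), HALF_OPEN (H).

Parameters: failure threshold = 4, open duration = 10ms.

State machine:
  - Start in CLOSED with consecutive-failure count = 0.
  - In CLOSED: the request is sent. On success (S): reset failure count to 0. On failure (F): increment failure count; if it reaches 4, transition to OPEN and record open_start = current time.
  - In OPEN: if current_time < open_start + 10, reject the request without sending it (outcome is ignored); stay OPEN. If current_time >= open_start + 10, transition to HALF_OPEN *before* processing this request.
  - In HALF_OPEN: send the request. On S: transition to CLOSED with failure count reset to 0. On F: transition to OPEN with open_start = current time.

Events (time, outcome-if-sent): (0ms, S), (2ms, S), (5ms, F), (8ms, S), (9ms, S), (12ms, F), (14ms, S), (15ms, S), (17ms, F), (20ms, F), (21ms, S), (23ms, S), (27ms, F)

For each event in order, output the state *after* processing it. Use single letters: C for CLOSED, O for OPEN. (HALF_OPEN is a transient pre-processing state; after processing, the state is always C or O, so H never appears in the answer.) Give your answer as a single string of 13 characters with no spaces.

State after each event:
  event#1 t=0ms outcome=S: state=CLOSED
  event#2 t=2ms outcome=S: state=CLOSED
  event#3 t=5ms outcome=F: state=CLOSED
  event#4 t=8ms outcome=S: state=CLOSED
  event#5 t=9ms outcome=S: state=CLOSED
  event#6 t=12ms outcome=F: state=CLOSED
  event#7 t=14ms outcome=S: state=CLOSED
  event#8 t=15ms outcome=S: state=CLOSED
  event#9 t=17ms outcome=F: state=CLOSED
  event#10 t=20ms outcome=F: state=CLOSED
  event#11 t=21ms outcome=S: state=CLOSED
  event#12 t=23ms outcome=S: state=CLOSED
  event#13 t=27ms outcome=F: state=CLOSED

Answer: CCCCCCCCCCCCC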